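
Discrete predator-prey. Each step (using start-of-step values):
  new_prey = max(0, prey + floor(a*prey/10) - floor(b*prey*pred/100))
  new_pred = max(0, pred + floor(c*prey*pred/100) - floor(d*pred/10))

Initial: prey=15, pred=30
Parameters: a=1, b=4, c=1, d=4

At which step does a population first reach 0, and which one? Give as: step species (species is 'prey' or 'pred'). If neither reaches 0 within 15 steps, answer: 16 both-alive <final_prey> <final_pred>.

Answer: 1 prey

Derivation:
Step 1: prey: 15+1-18=0; pred: 30+4-12=22
First extinction: prey at step 1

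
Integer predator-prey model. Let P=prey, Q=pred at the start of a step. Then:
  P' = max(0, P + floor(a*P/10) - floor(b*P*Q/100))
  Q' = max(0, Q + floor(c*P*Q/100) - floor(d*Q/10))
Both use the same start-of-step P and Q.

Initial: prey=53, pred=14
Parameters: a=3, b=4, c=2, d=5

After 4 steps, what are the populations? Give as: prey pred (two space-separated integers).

Step 1: prey: 53+15-29=39; pred: 14+14-7=21
Step 2: prey: 39+11-32=18; pred: 21+16-10=27
Step 3: prey: 18+5-19=4; pred: 27+9-13=23
Step 4: prey: 4+1-3=2; pred: 23+1-11=13

Answer: 2 13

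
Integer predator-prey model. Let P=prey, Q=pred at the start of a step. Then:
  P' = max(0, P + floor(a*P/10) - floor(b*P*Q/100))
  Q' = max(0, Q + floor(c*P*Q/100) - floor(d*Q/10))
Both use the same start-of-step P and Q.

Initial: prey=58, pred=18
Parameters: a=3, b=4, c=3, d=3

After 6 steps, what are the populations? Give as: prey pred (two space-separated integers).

Answer: 0 19

Derivation:
Step 1: prey: 58+17-41=34; pred: 18+31-5=44
Step 2: prey: 34+10-59=0; pred: 44+44-13=75
Step 3: prey: 0+0-0=0; pred: 75+0-22=53
Step 4: prey: 0+0-0=0; pred: 53+0-15=38
Step 5: prey: 0+0-0=0; pred: 38+0-11=27
Step 6: prey: 0+0-0=0; pred: 27+0-8=19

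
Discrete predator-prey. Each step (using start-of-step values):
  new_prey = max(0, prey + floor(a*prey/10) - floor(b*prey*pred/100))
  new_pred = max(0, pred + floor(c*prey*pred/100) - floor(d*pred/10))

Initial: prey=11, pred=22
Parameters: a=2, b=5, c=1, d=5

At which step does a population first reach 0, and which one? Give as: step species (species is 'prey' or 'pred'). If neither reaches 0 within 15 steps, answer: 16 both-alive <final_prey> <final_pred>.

Answer: 16 both-alive 1 1

Derivation:
Step 1: prey: 11+2-12=1; pred: 22+2-11=13
Step 2: prey: 1+0-0=1; pred: 13+0-6=7
Step 3: prey: 1+0-0=1; pred: 7+0-3=4
Step 4: prey: 1+0-0=1; pred: 4+0-2=2
Step 5: prey: 1+0-0=1; pred: 2+0-1=1
Step 6: prey: 1+0-0=1; pred: 1+0-0=1
Steps 7-15: state stable at prey=1, pred=1 (no change)
No extinction within 15 steps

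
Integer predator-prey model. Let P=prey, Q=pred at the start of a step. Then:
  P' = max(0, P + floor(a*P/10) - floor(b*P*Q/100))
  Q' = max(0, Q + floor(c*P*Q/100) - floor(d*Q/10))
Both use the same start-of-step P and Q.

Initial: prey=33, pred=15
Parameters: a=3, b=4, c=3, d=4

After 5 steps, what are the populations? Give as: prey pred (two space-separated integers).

Answer: 1 9

Derivation:
Step 1: prey: 33+9-19=23; pred: 15+14-6=23
Step 2: prey: 23+6-21=8; pred: 23+15-9=29
Step 3: prey: 8+2-9=1; pred: 29+6-11=24
Step 4: prey: 1+0-0=1; pred: 24+0-9=15
Step 5: prey: 1+0-0=1; pred: 15+0-6=9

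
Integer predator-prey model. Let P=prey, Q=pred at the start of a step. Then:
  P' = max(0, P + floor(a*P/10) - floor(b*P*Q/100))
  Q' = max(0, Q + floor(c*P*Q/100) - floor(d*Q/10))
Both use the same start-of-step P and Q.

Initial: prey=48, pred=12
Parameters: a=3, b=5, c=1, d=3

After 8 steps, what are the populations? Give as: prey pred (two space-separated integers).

Answer: 9 3

Derivation:
Step 1: prey: 48+14-28=34; pred: 12+5-3=14
Step 2: prey: 34+10-23=21; pred: 14+4-4=14
Step 3: prey: 21+6-14=13; pred: 14+2-4=12
Step 4: prey: 13+3-7=9; pred: 12+1-3=10
Step 5: prey: 9+2-4=7; pred: 10+0-3=7
Step 6: prey: 7+2-2=7; pred: 7+0-2=5
Step 7: prey: 7+2-1=8; pred: 5+0-1=4
Step 8: prey: 8+2-1=9; pred: 4+0-1=3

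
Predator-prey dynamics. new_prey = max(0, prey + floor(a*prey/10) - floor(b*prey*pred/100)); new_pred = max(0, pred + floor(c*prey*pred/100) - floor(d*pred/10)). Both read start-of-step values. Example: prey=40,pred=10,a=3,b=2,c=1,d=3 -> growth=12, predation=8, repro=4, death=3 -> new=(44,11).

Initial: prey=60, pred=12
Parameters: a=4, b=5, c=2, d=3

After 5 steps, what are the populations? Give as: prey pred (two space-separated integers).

Step 1: prey: 60+24-36=48; pred: 12+14-3=23
Step 2: prey: 48+19-55=12; pred: 23+22-6=39
Step 3: prey: 12+4-23=0; pred: 39+9-11=37
Step 4: prey: 0+0-0=0; pred: 37+0-11=26
Step 5: prey: 0+0-0=0; pred: 26+0-7=19

Answer: 0 19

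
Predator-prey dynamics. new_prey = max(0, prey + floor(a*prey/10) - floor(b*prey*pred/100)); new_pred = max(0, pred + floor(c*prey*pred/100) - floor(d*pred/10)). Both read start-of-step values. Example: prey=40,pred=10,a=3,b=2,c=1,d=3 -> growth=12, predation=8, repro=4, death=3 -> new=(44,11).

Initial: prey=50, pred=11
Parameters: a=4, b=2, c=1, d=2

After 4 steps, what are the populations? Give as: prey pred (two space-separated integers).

Step 1: prey: 50+20-11=59; pred: 11+5-2=14
Step 2: prey: 59+23-16=66; pred: 14+8-2=20
Step 3: prey: 66+26-26=66; pred: 20+13-4=29
Step 4: prey: 66+26-38=54; pred: 29+19-5=43

Answer: 54 43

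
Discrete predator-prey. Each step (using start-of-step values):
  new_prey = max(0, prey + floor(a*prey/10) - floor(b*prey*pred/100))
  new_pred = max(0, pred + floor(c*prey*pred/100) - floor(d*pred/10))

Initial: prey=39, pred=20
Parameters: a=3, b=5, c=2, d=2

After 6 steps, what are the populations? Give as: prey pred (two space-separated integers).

Answer: 0 13

Derivation:
Step 1: prey: 39+11-39=11; pred: 20+15-4=31
Step 2: prey: 11+3-17=0; pred: 31+6-6=31
Step 3: prey: 0+0-0=0; pred: 31+0-6=25
Step 4: prey: 0+0-0=0; pred: 25+0-5=20
Step 5: prey: 0+0-0=0; pred: 20+0-4=16
Step 6: prey: 0+0-0=0; pred: 16+0-3=13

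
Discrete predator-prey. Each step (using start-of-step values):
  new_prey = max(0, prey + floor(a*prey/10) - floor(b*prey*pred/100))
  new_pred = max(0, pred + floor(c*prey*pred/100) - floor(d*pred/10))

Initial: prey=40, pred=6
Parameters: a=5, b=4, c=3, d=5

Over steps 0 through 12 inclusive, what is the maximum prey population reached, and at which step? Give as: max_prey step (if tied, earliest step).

Step 1: prey: 40+20-9=51; pred: 6+7-3=10
Step 2: prey: 51+25-20=56; pred: 10+15-5=20
Step 3: prey: 56+28-44=40; pred: 20+33-10=43
Step 4: prey: 40+20-68=0; pred: 43+51-21=73
Step 5: prey: 0+0-0=0; pred: 73+0-36=37
Step 6: prey: 0+0-0=0; pred: 37+0-18=19
Step 7: prey: 0+0-0=0; pred: 19+0-9=10
Step 8: prey: 0+0-0=0; pred: 10+0-5=5
Step 9: prey: 0+0-0=0; pred: 5+0-2=3
Step 10: prey: 0+0-0=0; pred: 3+0-1=2
Step 11: prey: 0+0-0=0; pred: 2+0-1=1
Step 12: prey: 0+0-0=0; pred: 1+0-0=1
Max prey = 56 at step 2

Answer: 56 2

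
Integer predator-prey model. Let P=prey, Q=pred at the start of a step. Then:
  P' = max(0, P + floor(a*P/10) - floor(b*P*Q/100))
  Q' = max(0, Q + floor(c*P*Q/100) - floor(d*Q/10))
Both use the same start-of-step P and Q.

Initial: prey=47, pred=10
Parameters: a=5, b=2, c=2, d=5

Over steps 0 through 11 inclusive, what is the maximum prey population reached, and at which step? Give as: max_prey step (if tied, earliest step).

Step 1: prey: 47+23-9=61; pred: 10+9-5=14
Step 2: prey: 61+30-17=74; pred: 14+17-7=24
Step 3: prey: 74+37-35=76; pred: 24+35-12=47
Step 4: prey: 76+38-71=43; pred: 47+71-23=95
Step 5: prey: 43+21-81=0; pred: 95+81-47=129
Step 6: prey: 0+0-0=0; pred: 129+0-64=65
Step 7: prey: 0+0-0=0; pred: 65+0-32=33
Step 8: prey: 0+0-0=0; pred: 33+0-16=17
Step 9: prey: 0+0-0=0; pred: 17+0-8=9
Step 10: prey: 0+0-0=0; pred: 9+0-4=5
Step 11: prey: 0+0-0=0; pred: 5+0-2=3
Max prey = 76 at step 3

Answer: 76 3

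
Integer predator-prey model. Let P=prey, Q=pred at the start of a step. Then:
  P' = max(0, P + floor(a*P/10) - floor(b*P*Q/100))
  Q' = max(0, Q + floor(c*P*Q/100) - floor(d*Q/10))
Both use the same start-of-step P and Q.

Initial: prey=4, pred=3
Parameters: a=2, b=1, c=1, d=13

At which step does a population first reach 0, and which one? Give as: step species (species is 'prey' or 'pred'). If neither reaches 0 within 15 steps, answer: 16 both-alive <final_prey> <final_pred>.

Step 1: prey: 4+0-0=4; pred: 3+0-3=0
First extinction: pred at step 1

Answer: 1 pred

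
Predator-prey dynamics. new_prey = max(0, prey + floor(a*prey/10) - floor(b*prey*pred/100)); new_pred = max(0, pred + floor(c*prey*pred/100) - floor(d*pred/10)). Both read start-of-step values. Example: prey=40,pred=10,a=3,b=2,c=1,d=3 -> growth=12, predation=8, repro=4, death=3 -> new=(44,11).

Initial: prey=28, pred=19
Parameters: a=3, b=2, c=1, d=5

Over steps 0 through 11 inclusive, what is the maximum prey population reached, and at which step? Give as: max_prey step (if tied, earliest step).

Step 1: prey: 28+8-10=26; pred: 19+5-9=15
Step 2: prey: 26+7-7=26; pred: 15+3-7=11
Step 3: prey: 26+7-5=28; pred: 11+2-5=8
Step 4: prey: 28+8-4=32; pred: 8+2-4=6
Step 5: prey: 32+9-3=38; pred: 6+1-3=4
Step 6: prey: 38+11-3=46; pred: 4+1-2=3
Step 7: prey: 46+13-2=57; pred: 3+1-1=3
Step 8: prey: 57+17-3=71; pred: 3+1-1=3
Step 9: prey: 71+21-4=88; pred: 3+2-1=4
Step 10: prey: 88+26-7=107; pred: 4+3-2=5
Step 11: prey: 107+32-10=129; pred: 5+5-2=8
Max prey = 129 at step 11

Answer: 129 11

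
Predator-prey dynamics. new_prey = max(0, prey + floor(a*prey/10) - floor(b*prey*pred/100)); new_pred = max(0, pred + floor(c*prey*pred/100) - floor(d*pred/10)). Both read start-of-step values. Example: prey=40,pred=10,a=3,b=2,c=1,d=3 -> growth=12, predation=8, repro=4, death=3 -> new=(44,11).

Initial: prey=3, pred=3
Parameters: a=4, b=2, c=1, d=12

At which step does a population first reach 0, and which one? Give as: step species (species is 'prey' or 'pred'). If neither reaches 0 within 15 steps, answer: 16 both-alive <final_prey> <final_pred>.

Step 1: prey: 3+1-0=4; pred: 3+0-3=0
First extinction: pred at step 1

Answer: 1 pred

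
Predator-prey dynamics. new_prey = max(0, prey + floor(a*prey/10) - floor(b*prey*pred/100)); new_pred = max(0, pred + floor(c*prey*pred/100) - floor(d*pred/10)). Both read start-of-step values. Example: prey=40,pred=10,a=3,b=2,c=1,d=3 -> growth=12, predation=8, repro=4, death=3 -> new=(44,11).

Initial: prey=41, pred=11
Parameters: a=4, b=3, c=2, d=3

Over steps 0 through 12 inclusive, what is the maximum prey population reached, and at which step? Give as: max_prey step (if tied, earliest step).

Answer: 44 1

Derivation:
Step 1: prey: 41+16-13=44; pred: 11+9-3=17
Step 2: prey: 44+17-22=39; pred: 17+14-5=26
Step 3: prey: 39+15-30=24; pred: 26+20-7=39
Step 4: prey: 24+9-28=5; pred: 39+18-11=46
Step 5: prey: 5+2-6=1; pred: 46+4-13=37
Step 6: prey: 1+0-1=0; pred: 37+0-11=26
Step 7: prey: 0+0-0=0; pred: 26+0-7=19
Step 8: prey: 0+0-0=0; pred: 19+0-5=14
Step 9: prey: 0+0-0=0; pred: 14+0-4=10
Step 10: prey: 0+0-0=0; pred: 10+0-3=7
Step 11: prey: 0+0-0=0; pred: 7+0-2=5
Step 12: prey: 0+0-0=0; pred: 5+0-1=4
Max prey = 44 at step 1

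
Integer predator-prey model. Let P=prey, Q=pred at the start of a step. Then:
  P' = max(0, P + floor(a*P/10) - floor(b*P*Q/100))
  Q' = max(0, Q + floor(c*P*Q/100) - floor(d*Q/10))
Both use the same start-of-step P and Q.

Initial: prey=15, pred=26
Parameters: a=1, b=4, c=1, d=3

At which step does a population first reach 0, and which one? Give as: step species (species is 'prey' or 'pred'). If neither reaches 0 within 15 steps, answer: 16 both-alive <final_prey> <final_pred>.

Answer: 16 both-alive 1 3

Derivation:
Step 1: prey: 15+1-15=1; pred: 26+3-7=22
Step 2: prey: 1+0-0=1; pred: 22+0-6=16
Step 3: prey: 1+0-0=1; pred: 16+0-4=12
Step 4: prey: 1+0-0=1; pred: 12+0-3=9
Step 5: prey: 1+0-0=1; pred: 9+0-2=7
Step 6: prey: 1+0-0=1; pred: 7+0-2=5
Step 7: prey: 1+0-0=1; pred: 5+0-1=4
Step 8: prey: 1+0-0=1; pred: 4+0-1=3
Step 9: prey: 1+0-0=1; pred: 3+0-0=3
Steps 10-15: state stable at prey=1, pred=3 (no change)
No extinction within 15 steps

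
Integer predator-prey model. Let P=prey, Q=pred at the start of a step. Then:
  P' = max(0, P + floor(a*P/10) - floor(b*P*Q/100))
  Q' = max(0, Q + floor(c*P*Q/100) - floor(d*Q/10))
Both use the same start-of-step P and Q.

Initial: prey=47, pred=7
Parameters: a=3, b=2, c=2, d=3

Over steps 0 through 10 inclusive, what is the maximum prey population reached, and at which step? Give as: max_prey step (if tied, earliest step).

Step 1: prey: 47+14-6=55; pred: 7+6-2=11
Step 2: prey: 55+16-12=59; pred: 11+12-3=20
Step 3: prey: 59+17-23=53; pred: 20+23-6=37
Step 4: prey: 53+15-39=29; pred: 37+39-11=65
Step 5: prey: 29+8-37=0; pred: 65+37-19=83
Step 6: prey: 0+0-0=0; pred: 83+0-24=59
Step 7: prey: 0+0-0=0; pred: 59+0-17=42
Step 8: prey: 0+0-0=0; pred: 42+0-12=30
Step 9: prey: 0+0-0=0; pred: 30+0-9=21
Step 10: prey: 0+0-0=0; pred: 21+0-6=15
Max prey = 59 at step 2

Answer: 59 2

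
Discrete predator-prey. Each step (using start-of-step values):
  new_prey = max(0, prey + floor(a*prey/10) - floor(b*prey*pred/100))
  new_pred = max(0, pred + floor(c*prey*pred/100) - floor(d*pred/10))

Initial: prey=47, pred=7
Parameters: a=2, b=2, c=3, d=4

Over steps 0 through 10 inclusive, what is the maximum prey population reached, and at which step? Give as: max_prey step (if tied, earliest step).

Step 1: prey: 47+9-6=50; pred: 7+9-2=14
Step 2: prey: 50+10-14=46; pred: 14+21-5=30
Step 3: prey: 46+9-27=28; pred: 30+41-12=59
Step 4: prey: 28+5-33=0; pred: 59+49-23=85
Step 5: prey: 0+0-0=0; pred: 85+0-34=51
Step 6: prey: 0+0-0=0; pred: 51+0-20=31
Step 7: prey: 0+0-0=0; pred: 31+0-12=19
Step 8: prey: 0+0-0=0; pred: 19+0-7=12
Step 9: prey: 0+0-0=0; pred: 12+0-4=8
Step 10: prey: 0+0-0=0; pred: 8+0-3=5
Max prey = 50 at step 1

Answer: 50 1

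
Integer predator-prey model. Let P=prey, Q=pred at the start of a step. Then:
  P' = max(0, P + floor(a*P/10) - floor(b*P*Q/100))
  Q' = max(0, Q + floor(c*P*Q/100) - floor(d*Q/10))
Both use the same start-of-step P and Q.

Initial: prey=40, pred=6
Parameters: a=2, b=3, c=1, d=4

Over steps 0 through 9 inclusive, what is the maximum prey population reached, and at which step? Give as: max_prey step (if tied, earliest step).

Step 1: prey: 40+8-7=41; pred: 6+2-2=6
Step 2: prey: 41+8-7=42; pred: 6+2-2=6
Step 3: prey: 42+8-7=43; pred: 6+2-2=6
Step 4: prey: 43+8-7=44; pred: 6+2-2=6
Step 5: prey: 44+8-7=45; pred: 6+2-2=6
Step 6: prey: 45+9-8=46; pred: 6+2-2=6
Step 7: prey: 46+9-8=47; pred: 6+2-2=6
Step 8: prey: 47+9-8=48; pred: 6+2-2=6
Step 9: prey: 48+9-8=49; pred: 6+2-2=6
Max prey = 49 at step 9

Answer: 49 9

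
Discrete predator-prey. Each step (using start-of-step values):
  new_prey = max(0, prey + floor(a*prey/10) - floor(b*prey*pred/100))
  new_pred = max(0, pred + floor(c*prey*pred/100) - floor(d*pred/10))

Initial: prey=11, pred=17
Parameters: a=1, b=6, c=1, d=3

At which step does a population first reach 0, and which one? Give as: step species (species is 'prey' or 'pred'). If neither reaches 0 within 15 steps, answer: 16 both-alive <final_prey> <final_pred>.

Answer: 16 both-alive 1 3

Derivation:
Step 1: prey: 11+1-11=1; pred: 17+1-5=13
Step 2: prey: 1+0-0=1; pred: 13+0-3=10
Step 3: prey: 1+0-0=1; pred: 10+0-3=7
Step 4: prey: 1+0-0=1; pred: 7+0-2=5
Step 5: prey: 1+0-0=1; pred: 5+0-1=4
Step 6: prey: 1+0-0=1; pred: 4+0-1=3
Step 7: prey: 1+0-0=1; pred: 3+0-0=3
Steps 8-15: state stable at prey=1, pred=3 (no change)
No extinction within 15 steps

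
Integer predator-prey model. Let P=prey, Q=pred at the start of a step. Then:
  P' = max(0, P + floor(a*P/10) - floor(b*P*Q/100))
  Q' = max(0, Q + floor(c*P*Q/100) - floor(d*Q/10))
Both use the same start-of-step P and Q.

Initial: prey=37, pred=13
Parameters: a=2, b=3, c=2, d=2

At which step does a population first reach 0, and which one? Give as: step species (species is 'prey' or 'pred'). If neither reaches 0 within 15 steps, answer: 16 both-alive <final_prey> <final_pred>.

Step 1: prey: 37+7-14=30; pred: 13+9-2=20
Step 2: prey: 30+6-18=18; pred: 20+12-4=28
Step 3: prey: 18+3-15=6; pred: 28+10-5=33
Step 4: prey: 6+1-5=2; pred: 33+3-6=30
Step 5: prey: 2+0-1=1; pred: 30+1-6=25
Step 6: prey: 1+0-0=1; pred: 25+0-5=20
Step 7: prey: 1+0-0=1; pred: 20+0-4=16
Step 8: prey: 1+0-0=1; pred: 16+0-3=13
Step 9: prey: 1+0-0=1; pred: 13+0-2=11
Step 10: prey: 1+0-0=1; pred: 11+0-2=9
Step 11: prey: 1+0-0=1; pred: 9+0-1=8
Step 12: prey: 1+0-0=1; pred: 8+0-1=7
Step 13: prey: 1+0-0=1; pred: 7+0-1=6
Step 14: prey: 1+0-0=1; pred: 6+0-1=5
Step 15: prey: 1+0-0=1; pred: 5+0-1=4
No extinction within 15 steps

Answer: 16 both-alive 1 4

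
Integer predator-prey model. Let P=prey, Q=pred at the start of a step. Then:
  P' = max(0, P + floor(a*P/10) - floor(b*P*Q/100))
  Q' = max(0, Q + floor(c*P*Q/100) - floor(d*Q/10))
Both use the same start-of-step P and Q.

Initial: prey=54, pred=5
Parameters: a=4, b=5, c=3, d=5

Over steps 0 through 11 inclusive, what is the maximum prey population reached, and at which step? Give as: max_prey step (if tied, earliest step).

Step 1: prey: 54+21-13=62; pred: 5+8-2=11
Step 2: prey: 62+24-34=52; pred: 11+20-5=26
Step 3: prey: 52+20-67=5; pred: 26+40-13=53
Step 4: prey: 5+2-13=0; pred: 53+7-26=34
Step 5: prey: 0+0-0=0; pred: 34+0-17=17
Step 6: prey: 0+0-0=0; pred: 17+0-8=9
Step 7: prey: 0+0-0=0; pred: 9+0-4=5
Step 8: prey: 0+0-0=0; pred: 5+0-2=3
Step 9: prey: 0+0-0=0; pred: 3+0-1=2
Step 10: prey: 0+0-0=0; pred: 2+0-1=1
Step 11: prey: 0+0-0=0; pred: 1+0-0=1
Max prey = 62 at step 1

Answer: 62 1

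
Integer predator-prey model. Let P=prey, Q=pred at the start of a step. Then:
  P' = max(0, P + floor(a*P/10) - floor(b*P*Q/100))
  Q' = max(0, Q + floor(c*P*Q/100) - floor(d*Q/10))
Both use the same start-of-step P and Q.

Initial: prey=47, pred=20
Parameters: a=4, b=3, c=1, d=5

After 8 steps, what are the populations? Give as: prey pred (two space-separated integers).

Step 1: prey: 47+18-28=37; pred: 20+9-10=19
Step 2: prey: 37+14-21=30; pred: 19+7-9=17
Step 3: prey: 30+12-15=27; pred: 17+5-8=14
Step 4: prey: 27+10-11=26; pred: 14+3-7=10
Step 5: prey: 26+10-7=29; pred: 10+2-5=7
Step 6: prey: 29+11-6=34; pred: 7+2-3=6
Step 7: prey: 34+13-6=41; pred: 6+2-3=5
Step 8: prey: 41+16-6=51; pred: 5+2-2=5

Answer: 51 5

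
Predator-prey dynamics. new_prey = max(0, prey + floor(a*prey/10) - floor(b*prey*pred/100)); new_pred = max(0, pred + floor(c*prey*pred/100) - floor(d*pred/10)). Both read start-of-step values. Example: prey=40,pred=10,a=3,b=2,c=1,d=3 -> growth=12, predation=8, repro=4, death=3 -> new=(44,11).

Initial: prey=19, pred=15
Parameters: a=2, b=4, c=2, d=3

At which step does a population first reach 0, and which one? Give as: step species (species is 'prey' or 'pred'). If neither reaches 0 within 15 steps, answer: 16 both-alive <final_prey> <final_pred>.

Step 1: prey: 19+3-11=11; pred: 15+5-4=16
Step 2: prey: 11+2-7=6; pred: 16+3-4=15
Step 3: prey: 6+1-3=4; pred: 15+1-4=12
Step 4: prey: 4+0-1=3; pred: 12+0-3=9
Step 5: prey: 3+0-1=2; pred: 9+0-2=7
Step 6: prey: 2+0-0=2; pred: 7+0-2=5
Step 7: prey: 2+0-0=2; pred: 5+0-1=4
Step 8: prey: 2+0-0=2; pred: 4+0-1=3
Step 9: prey: 2+0-0=2; pred: 3+0-0=3
Steps 10-15: state stable at prey=2, pred=3 (no change)
No extinction within 15 steps

Answer: 16 both-alive 2 3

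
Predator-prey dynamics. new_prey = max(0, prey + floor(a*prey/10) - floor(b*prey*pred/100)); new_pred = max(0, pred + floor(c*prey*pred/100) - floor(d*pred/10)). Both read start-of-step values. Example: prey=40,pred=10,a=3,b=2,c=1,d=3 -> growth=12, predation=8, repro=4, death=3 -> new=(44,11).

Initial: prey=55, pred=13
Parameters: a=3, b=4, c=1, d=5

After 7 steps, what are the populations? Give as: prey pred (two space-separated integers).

Step 1: prey: 55+16-28=43; pred: 13+7-6=14
Step 2: prey: 43+12-24=31; pred: 14+6-7=13
Step 3: prey: 31+9-16=24; pred: 13+4-6=11
Step 4: prey: 24+7-10=21; pred: 11+2-5=8
Step 5: prey: 21+6-6=21; pred: 8+1-4=5
Step 6: prey: 21+6-4=23; pred: 5+1-2=4
Step 7: prey: 23+6-3=26; pred: 4+0-2=2

Answer: 26 2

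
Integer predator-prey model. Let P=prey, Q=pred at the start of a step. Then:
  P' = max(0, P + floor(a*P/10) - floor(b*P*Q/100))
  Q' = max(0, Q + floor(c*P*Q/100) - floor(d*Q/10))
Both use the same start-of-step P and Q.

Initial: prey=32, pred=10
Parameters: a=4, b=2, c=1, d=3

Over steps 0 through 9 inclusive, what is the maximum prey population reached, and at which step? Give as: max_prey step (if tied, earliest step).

Step 1: prey: 32+12-6=38; pred: 10+3-3=10
Step 2: prey: 38+15-7=46; pred: 10+3-3=10
Step 3: prey: 46+18-9=55; pred: 10+4-3=11
Step 4: prey: 55+22-12=65; pred: 11+6-3=14
Step 5: prey: 65+26-18=73; pred: 14+9-4=19
Step 6: prey: 73+29-27=75; pred: 19+13-5=27
Step 7: prey: 75+30-40=65; pred: 27+20-8=39
Step 8: prey: 65+26-50=41; pred: 39+25-11=53
Step 9: prey: 41+16-43=14; pred: 53+21-15=59
Max prey = 75 at step 6

Answer: 75 6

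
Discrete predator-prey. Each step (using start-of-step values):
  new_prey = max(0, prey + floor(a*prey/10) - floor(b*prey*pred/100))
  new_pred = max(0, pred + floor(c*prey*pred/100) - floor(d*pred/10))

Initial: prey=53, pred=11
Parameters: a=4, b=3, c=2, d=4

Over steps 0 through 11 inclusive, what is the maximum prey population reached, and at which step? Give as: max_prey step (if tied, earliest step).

Step 1: prey: 53+21-17=57; pred: 11+11-4=18
Step 2: prey: 57+22-30=49; pred: 18+20-7=31
Step 3: prey: 49+19-45=23; pred: 31+30-12=49
Step 4: prey: 23+9-33=0; pred: 49+22-19=52
Step 5: prey: 0+0-0=0; pred: 52+0-20=32
Step 6: prey: 0+0-0=0; pred: 32+0-12=20
Step 7: prey: 0+0-0=0; pred: 20+0-8=12
Step 8: prey: 0+0-0=0; pred: 12+0-4=8
Step 9: prey: 0+0-0=0; pred: 8+0-3=5
Step 10: prey: 0+0-0=0; pred: 5+0-2=3
Step 11: prey: 0+0-0=0; pred: 3+0-1=2
Max prey = 57 at step 1

Answer: 57 1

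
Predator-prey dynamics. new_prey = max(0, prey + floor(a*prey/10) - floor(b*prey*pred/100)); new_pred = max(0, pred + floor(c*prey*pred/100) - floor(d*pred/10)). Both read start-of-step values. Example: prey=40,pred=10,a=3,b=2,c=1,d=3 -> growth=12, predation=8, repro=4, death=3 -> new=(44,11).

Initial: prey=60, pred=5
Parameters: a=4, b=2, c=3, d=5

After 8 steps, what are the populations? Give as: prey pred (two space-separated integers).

Answer: 0 17

Derivation:
Step 1: prey: 60+24-6=78; pred: 5+9-2=12
Step 2: prey: 78+31-18=91; pred: 12+28-6=34
Step 3: prey: 91+36-61=66; pred: 34+92-17=109
Step 4: prey: 66+26-143=0; pred: 109+215-54=270
Step 5: prey: 0+0-0=0; pred: 270+0-135=135
Step 6: prey: 0+0-0=0; pred: 135+0-67=68
Step 7: prey: 0+0-0=0; pred: 68+0-34=34
Step 8: prey: 0+0-0=0; pred: 34+0-17=17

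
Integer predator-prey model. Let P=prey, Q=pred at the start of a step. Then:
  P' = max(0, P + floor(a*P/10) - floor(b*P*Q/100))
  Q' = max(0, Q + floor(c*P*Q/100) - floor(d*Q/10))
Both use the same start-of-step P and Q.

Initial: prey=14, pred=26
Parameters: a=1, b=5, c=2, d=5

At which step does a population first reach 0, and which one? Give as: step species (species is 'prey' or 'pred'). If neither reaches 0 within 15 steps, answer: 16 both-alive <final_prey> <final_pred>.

Step 1: prey: 14+1-18=0; pred: 26+7-13=20
First extinction: prey at step 1

Answer: 1 prey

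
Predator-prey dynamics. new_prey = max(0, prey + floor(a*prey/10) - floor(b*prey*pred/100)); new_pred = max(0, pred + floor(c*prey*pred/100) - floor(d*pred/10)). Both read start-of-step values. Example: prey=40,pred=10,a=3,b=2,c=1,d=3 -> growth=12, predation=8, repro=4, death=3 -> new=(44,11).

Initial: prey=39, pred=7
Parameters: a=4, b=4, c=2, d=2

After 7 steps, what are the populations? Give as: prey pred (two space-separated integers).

Step 1: prey: 39+15-10=44; pred: 7+5-1=11
Step 2: prey: 44+17-19=42; pred: 11+9-2=18
Step 3: prey: 42+16-30=28; pred: 18+15-3=30
Step 4: prey: 28+11-33=6; pred: 30+16-6=40
Step 5: prey: 6+2-9=0; pred: 40+4-8=36
Step 6: prey: 0+0-0=0; pred: 36+0-7=29
Step 7: prey: 0+0-0=0; pred: 29+0-5=24

Answer: 0 24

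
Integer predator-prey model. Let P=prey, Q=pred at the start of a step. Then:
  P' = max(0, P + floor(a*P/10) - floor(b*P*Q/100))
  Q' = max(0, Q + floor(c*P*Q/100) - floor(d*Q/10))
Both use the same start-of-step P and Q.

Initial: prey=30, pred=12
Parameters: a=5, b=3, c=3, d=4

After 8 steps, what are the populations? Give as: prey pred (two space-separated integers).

Answer: 0 9

Derivation:
Step 1: prey: 30+15-10=35; pred: 12+10-4=18
Step 2: prey: 35+17-18=34; pred: 18+18-7=29
Step 3: prey: 34+17-29=22; pred: 29+29-11=47
Step 4: prey: 22+11-31=2; pred: 47+31-18=60
Step 5: prey: 2+1-3=0; pred: 60+3-24=39
Step 6: prey: 0+0-0=0; pred: 39+0-15=24
Step 7: prey: 0+0-0=0; pred: 24+0-9=15
Step 8: prey: 0+0-0=0; pred: 15+0-6=9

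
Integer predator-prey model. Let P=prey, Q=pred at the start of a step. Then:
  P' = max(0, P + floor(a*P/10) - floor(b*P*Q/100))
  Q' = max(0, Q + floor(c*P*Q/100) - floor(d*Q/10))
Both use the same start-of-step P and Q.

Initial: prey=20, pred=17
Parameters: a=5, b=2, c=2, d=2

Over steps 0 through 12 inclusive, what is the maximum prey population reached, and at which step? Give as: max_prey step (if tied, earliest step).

Answer: 27 2

Derivation:
Step 1: prey: 20+10-6=24; pred: 17+6-3=20
Step 2: prey: 24+12-9=27; pred: 20+9-4=25
Step 3: prey: 27+13-13=27; pred: 25+13-5=33
Step 4: prey: 27+13-17=23; pred: 33+17-6=44
Step 5: prey: 23+11-20=14; pred: 44+20-8=56
Step 6: prey: 14+7-15=6; pred: 56+15-11=60
Step 7: prey: 6+3-7=2; pred: 60+7-12=55
Step 8: prey: 2+1-2=1; pred: 55+2-11=46
Step 9: prey: 1+0-0=1; pred: 46+0-9=37
Step 10: prey: 1+0-0=1; pred: 37+0-7=30
Step 11: prey: 1+0-0=1; pred: 30+0-6=24
Step 12: prey: 1+0-0=1; pred: 24+0-4=20
Max prey = 27 at step 2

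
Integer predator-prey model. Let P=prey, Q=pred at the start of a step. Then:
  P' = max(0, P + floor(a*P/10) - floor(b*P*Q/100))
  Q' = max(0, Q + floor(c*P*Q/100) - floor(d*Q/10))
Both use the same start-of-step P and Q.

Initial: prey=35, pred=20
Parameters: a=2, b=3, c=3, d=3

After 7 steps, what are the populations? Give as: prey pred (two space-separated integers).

Answer: 0 10

Derivation:
Step 1: prey: 35+7-21=21; pred: 20+21-6=35
Step 2: prey: 21+4-22=3; pred: 35+22-10=47
Step 3: prey: 3+0-4=0; pred: 47+4-14=37
Step 4: prey: 0+0-0=0; pred: 37+0-11=26
Step 5: prey: 0+0-0=0; pred: 26+0-7=19
Step 6: prey: 0+0-0=0; pred: 19+0-5=14
Step 7: prey: 0+0-0=0; pred: 14+0-4=10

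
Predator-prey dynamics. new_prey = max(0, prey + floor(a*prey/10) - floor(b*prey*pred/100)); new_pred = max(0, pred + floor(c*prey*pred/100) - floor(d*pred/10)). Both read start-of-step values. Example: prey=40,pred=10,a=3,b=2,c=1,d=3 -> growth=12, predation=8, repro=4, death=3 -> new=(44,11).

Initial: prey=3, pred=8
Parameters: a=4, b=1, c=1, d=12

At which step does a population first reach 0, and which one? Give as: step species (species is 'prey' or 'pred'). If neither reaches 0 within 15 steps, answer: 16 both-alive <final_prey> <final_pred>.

Step 1: prey: 3+1-0=4; pred: 8+0-9=0
First extinction: pred at step 1

Answer: 1 pred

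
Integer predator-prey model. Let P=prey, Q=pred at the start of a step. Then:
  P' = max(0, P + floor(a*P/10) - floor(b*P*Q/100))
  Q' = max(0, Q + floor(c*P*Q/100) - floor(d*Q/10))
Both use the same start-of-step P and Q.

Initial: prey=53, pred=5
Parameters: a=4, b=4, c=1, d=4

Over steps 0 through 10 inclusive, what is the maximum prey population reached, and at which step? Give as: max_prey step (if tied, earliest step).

Answer: 96 4

Derivation:
Step 1: prey: 53+21-10=64; pred: 5+2-2=5
Step 2: prey: 64+25-12=77; pred: 5+3-2=6
Step 3: prey: 77+30-18=89; pred: 6+4-2=8
Step 4: prey: 89+35-28=96; pred: 8+7-3=12
Step 5: prey: 96+38-46=88; pred: 12+11-4=19
Step 6: prey: 88+35-66=57; pred: 19+16-7=28
Step 7: prey: 57+22-63=16; pred: 28+15-11=32
Step 8: prey: 16+6-20=2; pred: 32+5-12=25
Step 9: prey: 2+0-2=0; pred: 25+0-10=15
Step 10: prey: 0+0-0=0; pred: 15+0-6=9
Max prey = 96 at step 4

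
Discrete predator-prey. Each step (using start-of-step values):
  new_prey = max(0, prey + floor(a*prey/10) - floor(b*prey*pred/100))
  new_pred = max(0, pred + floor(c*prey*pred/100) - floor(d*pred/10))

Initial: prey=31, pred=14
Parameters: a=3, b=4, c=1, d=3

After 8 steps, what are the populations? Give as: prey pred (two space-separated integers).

Step 1: prey: 31+9-17=23; pred: 14+4-4=14
Step 2: prey: 23+6-12=17; pred: 14+3-4=13
Step 3: prey: 17+5-8=14; pred: 13+2-3=12
Step 4: prey: 14+4-6=12; pred: 12+1-3=10
Step 5: prey: 12+3-4=11; pred: 10+1-3=8
Step 6: prey: 11+3-3=11; pred: 8+0-2=6
Step 7: prey: 11+3-2=12; pred: 6+0-1=5
Step 8: prey: 12+3-2=13; pred: 5+0-1=4

Answer: 13 4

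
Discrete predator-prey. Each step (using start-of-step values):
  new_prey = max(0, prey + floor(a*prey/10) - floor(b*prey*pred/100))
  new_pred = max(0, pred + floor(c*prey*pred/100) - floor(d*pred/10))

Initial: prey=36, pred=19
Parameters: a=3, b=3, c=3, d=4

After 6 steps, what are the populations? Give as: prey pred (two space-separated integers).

Step 1: prey: 36+10-20=26; pred: 19+20-7=32
Step 2: prey: 26+7-24=9; pred: 32+24-12=44
Step 3: prey: 9+2-11=0; pred: 44+11-17=38
Step 4: prey: 0+0-0=0; pred: 38+0-15=23
Step 5: prey: 0+0-0=0; pred: 23+0-9=14
Step 6: prey: 0+0-0=0; pred: 14+0-5=9

Answer: 0 9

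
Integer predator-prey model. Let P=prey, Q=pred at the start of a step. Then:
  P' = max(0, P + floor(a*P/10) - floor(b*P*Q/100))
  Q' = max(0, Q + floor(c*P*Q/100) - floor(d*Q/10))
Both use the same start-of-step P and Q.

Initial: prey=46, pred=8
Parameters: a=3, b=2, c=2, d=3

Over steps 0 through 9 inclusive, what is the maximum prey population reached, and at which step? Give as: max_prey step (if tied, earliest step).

Step 1: prey: 46+13-7=52; pred: 8+7-2=13
Step 2: prey: 52+15-13=54; pred: 13+13-3=23
Step 3: prey: 54+16-24=46; pred: 23+24-6=41
Step 4: prey: 46+13-37=22; pred: 41+37-12=66
Step 5: prey: 22+6-29=0; pred: 66+29-19=76
Step 6: prey: 0+0-0=0; pred: 76+0-22=54
Step 7: prey: 0+0-0=0; pred: 54+0-16=38
Step 8: prey: 0+0-0=0; pred: 38+0-11=27
Step 9: prey: 0+0-0=0; pred: 27+0-8=19
Max prey = 54 at step 2

Answer: 54 2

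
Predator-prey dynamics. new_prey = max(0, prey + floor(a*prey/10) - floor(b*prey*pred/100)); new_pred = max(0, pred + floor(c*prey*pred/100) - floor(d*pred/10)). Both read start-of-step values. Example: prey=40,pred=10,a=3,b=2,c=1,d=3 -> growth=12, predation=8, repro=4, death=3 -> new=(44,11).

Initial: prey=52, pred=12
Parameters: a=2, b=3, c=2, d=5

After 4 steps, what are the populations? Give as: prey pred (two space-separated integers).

Answer: 6 20

Derivation:
Step 1: prey: 52+10-18=44; pred: 12+12-6=18
Step 2: prey: 44+8-23=29; pred: 18+15-9=24
Step 3: prey: 29+5-20=14; pred: 24+13-12=25
Step 4: prey: 14+2-10=6; pred: 25+7-12=20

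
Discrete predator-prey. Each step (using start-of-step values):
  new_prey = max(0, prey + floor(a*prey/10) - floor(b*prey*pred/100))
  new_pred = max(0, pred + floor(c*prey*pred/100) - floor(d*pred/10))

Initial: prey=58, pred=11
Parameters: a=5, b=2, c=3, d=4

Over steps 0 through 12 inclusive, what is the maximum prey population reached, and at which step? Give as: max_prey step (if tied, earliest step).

Answer: 75 1

Derivation:
Step 1: prey: 58+29-12=75; pred: 11+19-4=26
Step 2: prey: 75+37-39=73; pred: 26+58-10=74
Step 3: prey: 73+36-108=1; pred: 74+162-29=207
Step 4: prey: 1+0-4=0; pred: 207+6-82=131
Step 5: prey: 0+0-0=0; pred: 131+0-52=79
Step 6: prey: 0+0-0=0; pred: 79+0-31=48
Step 7: prey: 0+0-0=0; pred: 48+0-19=29
Step 8: prey: 0+0-0=0; pred: 29+0-11=18
Step 9: prey: 0+0-0=0; pred: 18+0-7=11
Step 10: prey: 0+0-0=0; pred: 11+0-4=7
Step 11: prey: 0+0-0=0; pred: 7+0-2=5
Step 12: prey: 0+0-0=0; pred: 5+0-2=3
Max prey = 75 at step 1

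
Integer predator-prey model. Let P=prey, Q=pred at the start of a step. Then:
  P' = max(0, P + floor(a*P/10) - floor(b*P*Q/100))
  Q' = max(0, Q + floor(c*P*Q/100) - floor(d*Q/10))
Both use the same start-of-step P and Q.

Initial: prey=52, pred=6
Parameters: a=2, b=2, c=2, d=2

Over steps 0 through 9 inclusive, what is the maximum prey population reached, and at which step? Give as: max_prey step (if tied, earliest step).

Step 1: prey: 52+10-6=56; pred: 6+6-1=11
Step 2: prey: 56+11-12=55; pred: 11+12-2=21
Step 3: prey: 55+11-23=43; pred: 21+23-4=40
Step 4: prey: 43+8-34=17; pred: 40+34-8=66
Step 5: prey: 17+3-22=0; pred: 66+22-13=75
Step 6: prey: 0+0-0=0; pred: 75+0-15=60
Step 7: prey: 0+0-0=0; pred: 60+0-12=48
Step 8: prey: 0+0-0=0; pred: 48+0-9=39
Step 9: prey: 0+0-0=0; pred: 39+0-7=32
Max prey = 56 at step 1

Answer: 56 1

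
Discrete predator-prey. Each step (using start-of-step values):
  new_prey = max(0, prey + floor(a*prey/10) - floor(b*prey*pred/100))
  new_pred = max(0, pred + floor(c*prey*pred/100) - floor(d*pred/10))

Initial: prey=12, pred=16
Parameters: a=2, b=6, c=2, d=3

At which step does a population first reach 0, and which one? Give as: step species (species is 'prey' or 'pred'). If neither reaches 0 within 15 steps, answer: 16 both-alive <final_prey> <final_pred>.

Step 1: prey: 12+2-11=3; pred: 16+3-4=15
Step 2: prey: 3+0-2=1; pred: 15+0-4=11
Step 3: prey: 1+0-0=1; pred: 11+0-3=8
Step 4: prey: 1+0-0=1; pred: 8+0-2=6
Step 5: prey: 1+0-0=1; pred: 6+0-1=5
Step 6: prey: 1+0-0=1; pred: 5+0-1=4
Step 7: prey: 1+0-0=1; pred: 4+0-1=3
Step 8: prey: 1+0-0=1; pred: 3+0-0=3
Steps 9-15: state stable at prey=1, pred=3 (no change)
No extinction within 15 steps

Answer: 16 both-alive 1 3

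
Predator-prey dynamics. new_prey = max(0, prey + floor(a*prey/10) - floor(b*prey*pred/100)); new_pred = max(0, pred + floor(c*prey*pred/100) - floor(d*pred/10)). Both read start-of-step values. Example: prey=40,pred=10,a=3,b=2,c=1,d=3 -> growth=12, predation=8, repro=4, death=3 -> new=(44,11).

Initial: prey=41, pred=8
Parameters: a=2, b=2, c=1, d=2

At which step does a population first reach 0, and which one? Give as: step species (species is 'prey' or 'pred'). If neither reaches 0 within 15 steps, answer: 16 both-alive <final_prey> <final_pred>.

Step 1: prey: 41+8-6=43; pred: 8+3-1=10
Step 2: prey: 43+8-8=43; pred: 10+4-2=12
Step 3: prey: 43+8-10=41; pred: 12+5-2=15
Step 4: prey: 41+8-12=37; pred: 15+6-3=18
Step 5: prey: 37+7-13=31; pred: 18+6-3=21
Step 6: prey: 31+6-13=24; pred: 21+6-4=23
Step 7: prey: 24+4-11=17; pred: 23+5-4=24
Step 8: prey: 17+3-8=12; pred: 24+4-4=24
Step 9: prey: 12+2-5=9; pred: 24+2-4=22
Step 10: prey: 9+1-3=7; pred: 22+1-4=19
Step 11: prey: 7+1-2=6; pred: 19+1-3=17
Step 12: prey: 6+1-2=5; pred: 17+1-3=15
Step 13: prey: 5+1-1=5; pred: 15+0-3=12
Step 14: prey: 5+1-1=5; pred: 12+0-2=10
Step 15: prey: 5+1-1=5; pred: 10+0-2=8
No extinction within 15 steps

Answer: 16 both-alive 5 8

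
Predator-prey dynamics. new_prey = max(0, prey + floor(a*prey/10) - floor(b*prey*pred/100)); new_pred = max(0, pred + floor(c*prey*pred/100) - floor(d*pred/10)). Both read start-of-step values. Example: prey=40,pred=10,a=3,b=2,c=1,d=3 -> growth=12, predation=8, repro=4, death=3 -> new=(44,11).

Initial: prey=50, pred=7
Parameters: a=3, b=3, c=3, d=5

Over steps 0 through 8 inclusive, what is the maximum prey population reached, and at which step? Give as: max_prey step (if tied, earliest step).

Answer: 55 1

Derivation:
Step 1: prey: 50+15-10=55; pred: 7+10-3=14
Step 2: prey: 55+16-23=48; pred: 14+23-7=30
Step 3: prey: 48+14-43=19; pred: 30+43-15=58
Step 4: prey: 19+5-33=0; pred: 58+33-29=62
Step 5: prey: 0+0-0=0; pred: 62+0-31=31
Step 6: prey: 0+0-0=0; pred: 31+0-15=16
Step 7: prey: 0+0-0=0; pred: 16+0-8=8
Step 8: prey: 0+0-0=0; pred: 8+0-4=4
Max prey = 55 at step 1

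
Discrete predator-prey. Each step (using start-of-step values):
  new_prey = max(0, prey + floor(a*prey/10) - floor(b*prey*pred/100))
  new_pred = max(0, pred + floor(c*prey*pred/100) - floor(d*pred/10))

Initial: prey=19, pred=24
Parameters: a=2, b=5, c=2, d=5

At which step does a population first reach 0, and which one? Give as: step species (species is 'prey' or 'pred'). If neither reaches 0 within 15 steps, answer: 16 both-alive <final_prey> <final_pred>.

Answer: 1 prey

Derivation:
Step 1: prey: 19+3-22=0; pred: 24+9-12=21
First extinction: prey at step 1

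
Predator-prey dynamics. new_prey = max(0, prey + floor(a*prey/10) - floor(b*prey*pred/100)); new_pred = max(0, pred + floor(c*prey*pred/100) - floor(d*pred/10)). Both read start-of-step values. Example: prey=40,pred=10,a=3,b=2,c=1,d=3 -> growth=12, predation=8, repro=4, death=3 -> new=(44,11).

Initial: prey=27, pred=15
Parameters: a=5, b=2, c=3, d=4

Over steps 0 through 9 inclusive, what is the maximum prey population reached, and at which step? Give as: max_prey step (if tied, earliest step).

Step 1: prey: 27+13-8=32; pred: 15+12-6=21
Step 2: prey: 32+16-13=35; pred: 21+20-8=33
Step 3: prey: 35+17-23=29; pred: 33+34-13=54
Step 4: prey: 29+14-31=12; pred: 54+46-21=79
Step 5: prey: 12+6-18=0; pred: 79+28-31=76
Step 6: prey: 0+0-0=0; pred: 76+0-30=46
Step 7: prey: 0+0-0=0; pred: 46+0-18=28
Step 8: prey: 0+0-0=0; pred: 28+0-11=17
Step 9: prey: 0+0-0=0; pred: 17+0-6=11
Max prey = 35 at step 2

Answer: 35 2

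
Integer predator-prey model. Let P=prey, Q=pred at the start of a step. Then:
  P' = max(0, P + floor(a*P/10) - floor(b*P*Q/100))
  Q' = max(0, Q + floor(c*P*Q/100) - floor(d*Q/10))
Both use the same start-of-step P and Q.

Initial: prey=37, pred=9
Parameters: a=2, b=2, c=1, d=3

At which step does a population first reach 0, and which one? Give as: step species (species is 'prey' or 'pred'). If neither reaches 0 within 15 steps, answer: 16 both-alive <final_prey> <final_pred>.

Answer: 16 both-alive 38 10

Derivation:
Step 1: prey: 37+7-6=38; pred: 9+3-2=10
Step 2: prey: 38+7-7=38; pred: 10+3-3=10
Steps 3-15: state stable at prey=38, pred=10 (no change)
No extinction within 15 steps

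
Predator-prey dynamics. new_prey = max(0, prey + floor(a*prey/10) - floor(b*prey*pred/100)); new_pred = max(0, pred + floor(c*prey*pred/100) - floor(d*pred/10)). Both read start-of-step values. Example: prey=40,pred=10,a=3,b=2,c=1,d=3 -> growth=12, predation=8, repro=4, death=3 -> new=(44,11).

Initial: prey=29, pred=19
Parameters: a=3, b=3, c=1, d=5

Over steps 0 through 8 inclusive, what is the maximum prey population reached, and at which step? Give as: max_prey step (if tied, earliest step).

Step 1: prey: 29+8-16=21; pred: 19+5-9=15
Step 2: prey: 21+6-9=18; pred: 15+3-7=11
Step 3: prey: 18+5-5=18; pred: 11+1-5=7
Step 4: prey: 18+5-3=20; pred: 7+1-3=5
Step 5: prey: 20+6-3=23; pred: 5+1-2=4
Step 6: prey: 23+6-2=27; pred: 4+0-2=2
Step 7: prey: 27+8-1=34; pred: 2+0-1=1
Step 8: prey: 34+10-1=43; pred: 1+0-0=1
Max prey = 43 at step 8

Answer: 43 8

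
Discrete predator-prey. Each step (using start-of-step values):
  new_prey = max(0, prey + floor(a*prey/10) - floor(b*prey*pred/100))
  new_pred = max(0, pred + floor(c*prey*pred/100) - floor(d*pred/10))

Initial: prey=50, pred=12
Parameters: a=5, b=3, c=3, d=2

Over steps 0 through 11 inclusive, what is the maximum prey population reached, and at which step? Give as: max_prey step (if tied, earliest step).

Step 1: prey: 50+25-18=57; pred: 12+18-2=28
Step 2: prey: 57+28-47=38; pred: 28+47-5=70
Step 3: prey: 38+19-79=0; pred: 70+79-14=135
Step 4: prey: 0+0-0=0; pred: 135+0-27=108
Step 5: prey: 0+0-0=0; pred: 108+0-21=87
Step 6: prey: 0+0-0=0; pred: 87+0-17=70
Step 7: prey: 0+0-0=0; pred: 70+0-14=56
Step 8: prey: 0+0-0=0; pred: 56+0-11=45
Step 9: prey: 0+0-0=0; pred: 45+0-9=36
Step 10: prey: 0+0-0=0; pred: 36+0-7=29
Step 11: prey: 0+0-0=0; pred: 29+0-5=24
Max prey = 57 at step 1

Answer: 57 1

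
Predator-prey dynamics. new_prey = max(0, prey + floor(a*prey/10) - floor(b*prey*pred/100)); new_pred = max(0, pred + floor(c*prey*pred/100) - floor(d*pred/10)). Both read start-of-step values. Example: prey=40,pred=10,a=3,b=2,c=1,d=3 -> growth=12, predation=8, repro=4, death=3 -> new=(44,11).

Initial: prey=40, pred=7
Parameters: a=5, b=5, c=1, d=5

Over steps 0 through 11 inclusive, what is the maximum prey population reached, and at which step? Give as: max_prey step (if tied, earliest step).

Answer: 117 6

Derivation:
Step 1: prey: 40+20-14=46; pred: 7+2-3=6
Step 2: prey: 46+23-13=56; pred: 6+2-3=5
Step 3: prey: 56+28-14=70; pred: 5+2-2=5
Step 4: prey: 70+35-17=88; pred: 5+3-2=6
Step 5: prey: 88+44-26=106; pred: 6+5-3=8
Step 6: prey: 106+53-42=117; pred: 8+8-4=12
Step 7: prey: 117+58-70=105; pred: 12+14-6=20
Step 8: prey: 105+52-105=52; pred: 20+21-10=31
Step 9: prey: 52+26-80=0; pred: 31+16-15=32
Step 10: prey: 0+0-0=0; pred: 32+0-16=16
Step 11: prey: 0+0-0=0; pred: 16+0-8=8
Max prey = 117 at step 6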